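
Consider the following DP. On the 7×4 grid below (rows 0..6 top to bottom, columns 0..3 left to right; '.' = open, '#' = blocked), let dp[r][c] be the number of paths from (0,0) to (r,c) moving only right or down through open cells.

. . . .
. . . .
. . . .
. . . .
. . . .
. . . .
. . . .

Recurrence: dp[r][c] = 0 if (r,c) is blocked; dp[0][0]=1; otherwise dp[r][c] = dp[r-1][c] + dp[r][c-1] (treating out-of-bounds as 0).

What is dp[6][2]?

28

r\c   0   1   2   3
  0   1   1   1   1
  1   1   2   3   4
  2   1   3   6  10
  3   1   4  10  20
  4   1   5  15  35
  5   1   6  21  56
  6   1   7  28  84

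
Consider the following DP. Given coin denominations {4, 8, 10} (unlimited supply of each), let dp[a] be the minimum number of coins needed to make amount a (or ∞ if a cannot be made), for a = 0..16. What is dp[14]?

2

 a  0  1  2  3  4  5  6  7  8  9 10 11 12 13 14 15 16
dp  0  -  -  -  1  -  -  -  1  -  1  -  2  -  2  -  2
(- denotes ∞ / unreachable)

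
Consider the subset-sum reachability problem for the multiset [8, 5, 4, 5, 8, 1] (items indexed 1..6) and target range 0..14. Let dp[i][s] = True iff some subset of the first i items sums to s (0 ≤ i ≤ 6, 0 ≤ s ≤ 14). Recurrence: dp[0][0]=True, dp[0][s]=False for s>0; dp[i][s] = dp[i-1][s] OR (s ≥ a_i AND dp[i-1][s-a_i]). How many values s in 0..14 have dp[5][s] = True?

9

i\s   0   1   2   3   4   5   6   7   8   9  10  11  12  13  14
  0   T   F   F   F   F   F   F   F   F   F   F   F   F   F   F
  1   T   F   F   F   F   F   F   F   T   F   F   F   F   F   F
  2   T   F   F   F   F   T   F   F   T   F   F   F   F   T   F
  3   T   F   F   F   T   T   F   F   T   T   F   F   T   T   F
  4   T   F   F   F   T   T   F   F   T   T   T   F   T   T   T
  5   T   F   F   F   T   T   F   F   T   T   T   F   T   T   T
  6   T   T   F   F   T   T   T   F   T   T   T   T   T   T   T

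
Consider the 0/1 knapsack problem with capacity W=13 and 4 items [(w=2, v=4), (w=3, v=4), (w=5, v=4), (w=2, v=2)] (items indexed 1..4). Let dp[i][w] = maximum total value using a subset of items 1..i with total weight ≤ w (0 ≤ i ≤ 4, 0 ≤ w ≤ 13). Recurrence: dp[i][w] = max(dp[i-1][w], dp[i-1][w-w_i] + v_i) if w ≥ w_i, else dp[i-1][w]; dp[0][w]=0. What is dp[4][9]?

10

i\w   0   1   2   3   4   5   6   7   8   9  10  11  12  13
  0   0   0   0   0   0   0   0   0   0   0   0   0   0   0
  1   0   0   4   4   4   4   4   4   4   4   4   4   4   4
  2   0   0   4   4   4   8   8   8   8   8   8   8   8   8
  3   0   0   4   4   4   8   8   8   8   8  12  12  12  12
  4   0   0   4   4   6   8   8  10  10  10  12  12  14  14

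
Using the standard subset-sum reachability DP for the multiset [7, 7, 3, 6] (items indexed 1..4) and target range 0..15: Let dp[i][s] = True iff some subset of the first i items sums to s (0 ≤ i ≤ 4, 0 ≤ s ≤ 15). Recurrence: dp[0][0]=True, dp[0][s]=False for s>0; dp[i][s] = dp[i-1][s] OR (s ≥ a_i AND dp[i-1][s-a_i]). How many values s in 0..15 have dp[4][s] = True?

8

i\s   0   1   2   3   4   5   6   7   8   9  10  11  12  13  14  15
  0   T   F   F   F   F   F   F   F   F   F   F   F   F   F   F   F
  1   T   F   F   F   F   F   F   T   F   F   F   F   F   F   F   F
  2   T   F   F   F   F   F   F   T   F   F   F   F   F   F   T   F
  3   T   F   F   T   F   F   F   T   F   F   T   F   F   F   T   F
  4   T   F   F   T   F   F   T   T   F   T   T   F   F   T   T   F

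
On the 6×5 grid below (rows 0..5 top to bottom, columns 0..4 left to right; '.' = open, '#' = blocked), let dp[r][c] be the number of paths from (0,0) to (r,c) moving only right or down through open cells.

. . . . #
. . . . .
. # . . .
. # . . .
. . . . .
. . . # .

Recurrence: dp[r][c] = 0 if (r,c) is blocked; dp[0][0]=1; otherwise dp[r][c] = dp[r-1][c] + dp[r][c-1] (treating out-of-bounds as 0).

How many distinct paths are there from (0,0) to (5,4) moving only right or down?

35

r\c   0   1   2   3   4
  0   1   1   1   1   0
  1   1   2   3   4   4
  2   1   0   3   7  11
  3   1   0   3  10  21
  4   1   1   4  14  35
  5   1   2   6   0  35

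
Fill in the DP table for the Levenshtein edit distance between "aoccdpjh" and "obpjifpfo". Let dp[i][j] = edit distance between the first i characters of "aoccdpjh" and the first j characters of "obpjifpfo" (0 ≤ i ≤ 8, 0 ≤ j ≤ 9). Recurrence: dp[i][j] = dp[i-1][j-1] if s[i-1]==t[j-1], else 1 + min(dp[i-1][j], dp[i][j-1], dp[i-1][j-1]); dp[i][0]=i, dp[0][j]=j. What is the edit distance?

   ''  o  b  p  j  i  f  p  f  o
''  0  1  2  3  4  5  6  7  8  9
 a  1  1  2  3  4  5  6  7  8  9
 o  2  1  2  3  4  5  6  7  8  8
 c  3  2  2  3  4  5  6  7  8  9
 c  4  3  3  3  4  5  6  7  8  9
 d  5  4  4  4  4  5  6  7  8  9
 p  6  5  5  4  5  5  6  6  7  8
 j  7  6  6  5  4  5  6  7  7  8
 h  8  7  7  6  5  5  6  7  8  8

8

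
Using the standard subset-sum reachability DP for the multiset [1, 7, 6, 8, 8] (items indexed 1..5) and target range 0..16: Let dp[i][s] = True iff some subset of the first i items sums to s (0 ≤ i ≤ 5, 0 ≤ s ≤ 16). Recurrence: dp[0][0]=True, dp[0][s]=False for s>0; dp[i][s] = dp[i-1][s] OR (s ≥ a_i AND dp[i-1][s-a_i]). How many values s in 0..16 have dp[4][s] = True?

10

i\s   0   1   2   3   4   5   6   7   8   9  10  11  12  13  14  15  16
  0   T   F   F   F   F   F   F   F   F   F   F   F   F   F   F   F   F
  1   T   T   F   F   F   F   F   F   F   F   F   F   F   F   F   F   F
  2   T   T   F   F   F   F   F   T   T   F   F   F   F   F   F   F   F
  3   T   T   F   F   F   F   T   T   T   F   F   F   F   T   T   F   F
  4   T   T   F   F   F   F   T   T   T   T   F   F   F   T   T   T   T
  5   T   T   F   F   F   F   T   T   T   T   F   F   F   T   T   T   T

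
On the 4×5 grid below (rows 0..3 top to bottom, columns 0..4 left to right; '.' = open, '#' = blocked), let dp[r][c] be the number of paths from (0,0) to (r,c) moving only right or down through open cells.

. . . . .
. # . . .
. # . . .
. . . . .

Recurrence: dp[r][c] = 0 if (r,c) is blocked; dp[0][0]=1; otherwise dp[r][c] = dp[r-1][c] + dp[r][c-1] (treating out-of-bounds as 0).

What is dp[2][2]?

r\c   0   1   2   3   4
  0   1   1   1   1   1
  1   1   0   1   2   3
  2   1   0   1   3   6
  3   1   1   2   5  11

1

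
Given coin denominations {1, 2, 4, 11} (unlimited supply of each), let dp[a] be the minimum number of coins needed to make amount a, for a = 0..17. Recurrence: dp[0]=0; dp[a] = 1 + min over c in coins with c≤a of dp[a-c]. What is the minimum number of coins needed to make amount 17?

3

 a  0  1  2  3  4  5  6  7  8  9 10 11 12 13 14 15 16 17
dp  0  1  1  2  1  2  2  3  2  3  3  1  2  2  3  2  3  3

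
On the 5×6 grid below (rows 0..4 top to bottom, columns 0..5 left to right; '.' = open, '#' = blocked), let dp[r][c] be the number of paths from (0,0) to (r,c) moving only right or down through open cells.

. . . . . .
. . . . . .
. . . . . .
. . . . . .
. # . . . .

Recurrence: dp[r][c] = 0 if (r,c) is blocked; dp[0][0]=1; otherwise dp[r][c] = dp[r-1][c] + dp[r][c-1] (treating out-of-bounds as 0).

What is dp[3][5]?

56

r\c   0   1   2   3   4   5
  0   1   1   1   1   1   1
  1   1   2   3   4   5   6
  2   1   3   6  10  15  21
  3   1   4  10  20  35  56
  4   1   0  10  30  65 121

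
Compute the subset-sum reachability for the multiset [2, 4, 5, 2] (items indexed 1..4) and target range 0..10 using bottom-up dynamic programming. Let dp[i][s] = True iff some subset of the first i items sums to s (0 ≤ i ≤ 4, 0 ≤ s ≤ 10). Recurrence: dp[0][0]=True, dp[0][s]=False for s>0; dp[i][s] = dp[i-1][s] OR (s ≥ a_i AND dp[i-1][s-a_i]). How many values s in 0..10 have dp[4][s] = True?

i\s   0   1   2   3   4   5   6   7   8   9  10
  0   T   F   F   F   F   F   F   F   F   F   F
  1   T   F   T   F   F   F   F   F   F   F   F
  2   T   F   T   F   T   F   T   F   F   F   F
  3   T   F   T   F   T   T   T   T   F   T   F
  4   T   F   T   F   T   T   T   T   T   T   F

8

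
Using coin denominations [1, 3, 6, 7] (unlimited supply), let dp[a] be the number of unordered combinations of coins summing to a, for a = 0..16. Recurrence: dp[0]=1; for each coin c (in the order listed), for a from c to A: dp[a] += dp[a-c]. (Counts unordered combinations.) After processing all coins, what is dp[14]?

after  coin     0     1     2     3     4     5     6     7     8     9    10    11    12    13    14    15    16
          1     1     1     1     1     1     1     1     1     1     1     1     1     1     1     1     1     1
          3     1     1     1     2     2     2     3     3     3     4     4     4     5     5     5     6     6
          6     1     1     1     2     2     2     4     4     4     6     6     6     9     9     9    12    12
          7     1     1     1     2     2     2     4     5     5     7     8     8    11    13    14    17    19

14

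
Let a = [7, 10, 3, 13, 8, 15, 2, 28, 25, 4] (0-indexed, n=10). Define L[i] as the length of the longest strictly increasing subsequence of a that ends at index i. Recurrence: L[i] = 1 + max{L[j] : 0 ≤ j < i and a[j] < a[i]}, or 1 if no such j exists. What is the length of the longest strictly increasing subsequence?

5

   i    0    1    2    3    4    5    6    7    8    9
a[i]    7   10    3   13    8   15    2   28   25    4
L[i]    1    2    1    3    2    4    1    5    5    2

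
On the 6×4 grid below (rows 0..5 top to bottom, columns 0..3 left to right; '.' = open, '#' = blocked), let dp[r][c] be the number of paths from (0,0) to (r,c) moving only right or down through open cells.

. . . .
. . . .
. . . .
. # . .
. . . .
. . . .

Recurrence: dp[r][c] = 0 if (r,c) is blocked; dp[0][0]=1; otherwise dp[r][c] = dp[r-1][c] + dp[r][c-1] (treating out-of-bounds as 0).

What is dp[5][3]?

32

r\c   0   1   2   3
  0   1   1   1   1
  1   1   2   3   4
  2   1   3   6  10
  3   1   0   6  16
  4   1   1   7  23
  5   1   2   9  32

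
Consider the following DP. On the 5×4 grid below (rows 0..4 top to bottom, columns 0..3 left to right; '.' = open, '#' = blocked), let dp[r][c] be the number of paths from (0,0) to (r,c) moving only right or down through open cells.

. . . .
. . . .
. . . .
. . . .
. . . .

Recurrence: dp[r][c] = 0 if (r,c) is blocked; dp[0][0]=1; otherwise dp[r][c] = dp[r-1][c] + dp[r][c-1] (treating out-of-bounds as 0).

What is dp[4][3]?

r\c   0   1   2   3
  0   1   1   1   1
  1   1   2   3   4
  2   1   3   6  10
  3   1   4  10  20
  4   1   5  15  35

35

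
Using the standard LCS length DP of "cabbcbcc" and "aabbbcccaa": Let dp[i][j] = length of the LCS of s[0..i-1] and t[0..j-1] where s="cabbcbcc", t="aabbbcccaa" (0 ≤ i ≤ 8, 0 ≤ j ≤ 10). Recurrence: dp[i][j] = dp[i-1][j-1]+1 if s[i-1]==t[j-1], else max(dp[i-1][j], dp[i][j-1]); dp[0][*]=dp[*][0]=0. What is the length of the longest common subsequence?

6

   ''  a  a  b  b  b  c  c  c  a  a
''  0  0  0  0  0  0  0  0  0  0  0
 c  0  0  0  0  0  0  1  1  1  1  1
 a  0  1  1  1  1  1  1  1  1  2  2
 b  0  1  1  2  2  2  2  2  2  2  2
 b  0  1  1  2  3  3  3  3  3  3  3
 c  0  1  1  2  3  3  4  4  4  4  4
 b  0  1  1  2  3  4  4  4  4  4  4
 c  0  1  1  2  3  4  5  5  5  5  5
 c  0  1  1  2  3  4  5  6  6  6  6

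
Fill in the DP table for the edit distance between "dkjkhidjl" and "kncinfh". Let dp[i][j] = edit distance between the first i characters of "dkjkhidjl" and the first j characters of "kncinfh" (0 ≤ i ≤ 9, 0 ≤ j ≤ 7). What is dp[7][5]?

   ''  k  n  c  i  n  f  h
''  0  1  2  3  4  5  6  7
 d  1  1  2  3  4  5  6  7
 k  2  1  2  3  4  5  6  7
 j  3  2  2  3  4  5  6  7
 k  4  3  3  3  4  5  6  7
 h  5  4  4  4  4  5  6  6
 i  6  5  5  5  4  5  6  7
 d  7  6  6  6  5  5  6  7
 j  8  7  7  7  6  6  6  7
 l  9  8  8  8  7  7  7  7

5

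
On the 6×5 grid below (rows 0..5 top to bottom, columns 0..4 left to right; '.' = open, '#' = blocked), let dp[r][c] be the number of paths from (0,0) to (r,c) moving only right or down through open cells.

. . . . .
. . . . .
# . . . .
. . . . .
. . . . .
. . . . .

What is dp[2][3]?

r\c   0   1   2   3   4
  0   1   1   1   1   1
  1   1   2   3   4   5
  2   0   2   5   9  14
  3   0   2   7  16  30
  4   0   2   9  25  55
  5   0   2  11  36  91

9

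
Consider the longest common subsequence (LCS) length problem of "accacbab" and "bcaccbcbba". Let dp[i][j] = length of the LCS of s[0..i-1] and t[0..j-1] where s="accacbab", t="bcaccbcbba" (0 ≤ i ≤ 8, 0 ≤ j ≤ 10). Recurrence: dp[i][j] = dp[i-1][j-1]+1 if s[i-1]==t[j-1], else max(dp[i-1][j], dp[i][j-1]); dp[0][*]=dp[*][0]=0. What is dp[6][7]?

4

   ''  b  c  a  c  c  b  c  b  b  a
''  0  0  0  0  0  0  0  0  0  0  0
 a  0  0  0  1  1  1  1  1  1  1  1
 c  0  0  1  1  2  2  2  2  2  2  2
 c  0  0  1  1  2  3  3  3  3  3  3
 a  0  0  1  2  2  3  3  3  3  3  4
 c  0  0  1  2  3  3  3  4  4  4  4
 b  0  1  1  2  3  3  4  4  5  5  5
 a  0  1  1  2  3  3  4  4  5  5  6
 b  0  1  1  2  3  3  4  4  5  6  6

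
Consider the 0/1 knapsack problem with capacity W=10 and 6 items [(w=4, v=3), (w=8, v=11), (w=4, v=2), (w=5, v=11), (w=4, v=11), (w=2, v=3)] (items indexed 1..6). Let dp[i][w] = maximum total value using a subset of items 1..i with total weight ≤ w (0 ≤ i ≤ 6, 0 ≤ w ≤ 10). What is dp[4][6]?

i\w   0   1   2   3   4   5   6   7   8   9  10
  0   0   0   0   0   0   0   0   0   0   0   0
  1   0   0   0   0   3   3   3   3   3   3   3
  2   0   0   0   0   3   3   3   3  11  11  11
  3   0   0   0   0   3   3   3   3  11  11  11
  4   0   0   0   0   3  11  11  11  11  14  14
  5   0   0   0   0  11  11  11  11  14  22  22
  6   0   0   3   3  11  11  14  14  14  22  22

11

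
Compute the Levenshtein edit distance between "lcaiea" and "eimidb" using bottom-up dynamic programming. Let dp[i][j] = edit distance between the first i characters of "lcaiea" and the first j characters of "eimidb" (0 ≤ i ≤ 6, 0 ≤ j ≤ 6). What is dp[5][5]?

   ''  e  i  m  i  d  b
''  0  1  2  3  4  5  6
 l  1  1  2  3  4  5  6
 c  2  2  2  3  4  5  6
 a  3  3  3  3  4  5  6
 i  4  4  3  4  3  4  5
 e  5  4  4  4  4  4  5
 a  6  5  5  5  5  5  5

4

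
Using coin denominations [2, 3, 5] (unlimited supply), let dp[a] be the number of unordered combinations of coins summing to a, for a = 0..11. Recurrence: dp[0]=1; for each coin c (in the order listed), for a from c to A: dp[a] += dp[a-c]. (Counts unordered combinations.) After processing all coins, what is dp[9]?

3

after  coin     0     1     2     3     4     5     6     7     8     9    10    11
          2     1     0     1     0     1     0     1     0     1     0     1     0
          3     1     0     1     1     1     1     2     1     2     2     2     2
          5     1     0     1     1     1     2     2     2     3     3     4     4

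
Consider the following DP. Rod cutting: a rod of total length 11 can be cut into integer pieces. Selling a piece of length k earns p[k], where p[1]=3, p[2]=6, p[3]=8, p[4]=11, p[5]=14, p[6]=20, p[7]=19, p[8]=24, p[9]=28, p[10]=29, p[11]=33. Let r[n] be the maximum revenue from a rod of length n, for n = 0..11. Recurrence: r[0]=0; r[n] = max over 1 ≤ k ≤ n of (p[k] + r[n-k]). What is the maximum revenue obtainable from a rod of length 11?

35

   n    0    1    2    3    4    5    6    7    8    9   10   11
r[n]    0    3    6    9   12   15   20   23   26   29   32   35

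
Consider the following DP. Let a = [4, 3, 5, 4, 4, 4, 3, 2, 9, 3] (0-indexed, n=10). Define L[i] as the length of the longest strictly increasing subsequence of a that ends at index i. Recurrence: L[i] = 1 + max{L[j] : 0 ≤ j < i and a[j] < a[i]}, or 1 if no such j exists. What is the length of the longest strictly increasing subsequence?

3

   i    0    1    2    3    4    5    6    7    8    9
a[i]    4    3    5    4    4    4    3    2    9    3
L[i]    1    1    2    2    2    2    1    1    3    2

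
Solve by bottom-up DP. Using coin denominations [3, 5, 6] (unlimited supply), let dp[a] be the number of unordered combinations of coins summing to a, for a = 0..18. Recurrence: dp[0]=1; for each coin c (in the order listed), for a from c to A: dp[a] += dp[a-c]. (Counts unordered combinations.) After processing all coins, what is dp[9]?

2

after  coin     0     1     2     3     4     5     6     7     8     9    10    11    12    13    14    15    16    17    18
          3     1     0     0     1     0     0     1     0     0     1     0     0     1     0     0     1     0     0     1
          5     1     0     0     1     0     1     1     0     1     1     1     1     1     1     1     2     1     1     2
          6     1     0     0     1     0     1     2     0     1     2     1     2     3     1     2     4     2     3     5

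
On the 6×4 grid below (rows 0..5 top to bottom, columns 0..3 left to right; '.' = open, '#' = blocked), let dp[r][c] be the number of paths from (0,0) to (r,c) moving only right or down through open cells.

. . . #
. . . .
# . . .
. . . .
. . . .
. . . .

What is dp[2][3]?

r\c   0   1   2   3
  0   1   1   1   0
  1   1   2   3   3
  2   0   2   5   8
  3   0   2   7  15
  4   0   2   9  24
  5   0   2  11  35

8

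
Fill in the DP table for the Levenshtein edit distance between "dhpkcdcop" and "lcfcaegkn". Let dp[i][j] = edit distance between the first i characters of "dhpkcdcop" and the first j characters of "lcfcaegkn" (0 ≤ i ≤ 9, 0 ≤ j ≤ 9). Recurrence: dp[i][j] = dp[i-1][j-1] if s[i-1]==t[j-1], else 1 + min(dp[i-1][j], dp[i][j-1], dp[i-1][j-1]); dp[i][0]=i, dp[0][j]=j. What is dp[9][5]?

   ''  l  c  f  c  a  e  g  k  n
''  0  1  2  3  4  5  6  7  8  9
 d  1  1  2  3  4  5  6  7  8  9
 h  2  2  2  3  4  5  6  7  8  9
 p  3  3  3  3  4  5  6  7  8  9
 k  4  4  4  4  4  5  6  7  7  8
 c  5  5  4  5  4  5  6  7  8  8
 d  6  6  5  5  5  5  6  7  8  9
 c  7  7  6  6  5  6  6  7  8  9
 o  8  8  7  7  6  6  7  7  8  9
 p  9  9  8  8  7  7  7  8  8  9

7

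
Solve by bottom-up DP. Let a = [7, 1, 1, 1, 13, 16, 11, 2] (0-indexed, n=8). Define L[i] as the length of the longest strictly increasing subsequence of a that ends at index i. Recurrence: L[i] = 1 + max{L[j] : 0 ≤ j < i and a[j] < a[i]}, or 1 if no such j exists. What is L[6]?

2

   i    0    1    2    3    4    5    6    7
a[i]    7    1    1    1   13   16   11    2
L[i]    1    1    1    1    2    3    2    2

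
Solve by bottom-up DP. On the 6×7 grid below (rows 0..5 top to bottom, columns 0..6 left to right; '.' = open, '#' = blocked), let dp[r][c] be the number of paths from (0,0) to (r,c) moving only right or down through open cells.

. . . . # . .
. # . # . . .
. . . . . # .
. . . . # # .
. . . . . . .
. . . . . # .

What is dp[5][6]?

r\c   0   1   2   3   4   5   6
  0   1   1   1   1   0   0   0
  1   1   0   1   0   0   0   0
  2   1   1   2   2   2   0   0
  3   1   2   4   6   0   0   0
  4   1   3   7  13  13  13  13
  5   1   4  11  24  37   0  13

13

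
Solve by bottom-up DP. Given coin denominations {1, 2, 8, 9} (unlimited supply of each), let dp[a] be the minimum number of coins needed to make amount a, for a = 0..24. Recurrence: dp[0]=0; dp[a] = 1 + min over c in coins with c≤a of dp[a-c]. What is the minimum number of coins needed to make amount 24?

 a  0  1  2  3  4  5  6  7  8  9 10 11 12 13 14 15 16 17 18 19 20 21 22 23 24
dp  0  1  1  2  2  3  3  4  1  1  2  2  3  3  4  4  2  2  2  3  3  4  4  5  3

3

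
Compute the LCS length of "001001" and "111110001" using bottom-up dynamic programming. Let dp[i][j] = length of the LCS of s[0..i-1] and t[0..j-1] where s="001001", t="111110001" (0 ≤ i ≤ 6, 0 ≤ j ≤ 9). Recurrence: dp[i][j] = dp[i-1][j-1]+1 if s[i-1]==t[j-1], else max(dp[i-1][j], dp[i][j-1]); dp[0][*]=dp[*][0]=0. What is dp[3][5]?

   ''  1  1  1  1  1  0  0  0  1
''  0  0  0  0  0  0  0  0  0  0
 0  0  0  0  0  0  0  1  1  1  1
 0  0  0  0  0  0  0  1  2  2  2
 1  0  1  1  1  1  1  1  2  2  3
 0  0  1  1  1  1  1  2  2  3  3
 0  0  1  1  1  1  1  2  3  3  3
 1  0  1  2  2  2  2  2  3  3  4

1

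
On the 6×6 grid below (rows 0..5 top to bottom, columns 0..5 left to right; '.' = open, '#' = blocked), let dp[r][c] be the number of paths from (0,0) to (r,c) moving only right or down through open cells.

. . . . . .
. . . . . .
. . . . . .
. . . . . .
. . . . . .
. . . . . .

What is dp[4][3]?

r\c   0   1   2   3   4   5
  0   1   1   1   1   1   1
  1   1   2   3   4   5   6
  2   1   3   6  10  15  21
  3   1   4  10  20  35  56
  4   1   5  15  35  70 126
  5   1   6  21  56 126 252

35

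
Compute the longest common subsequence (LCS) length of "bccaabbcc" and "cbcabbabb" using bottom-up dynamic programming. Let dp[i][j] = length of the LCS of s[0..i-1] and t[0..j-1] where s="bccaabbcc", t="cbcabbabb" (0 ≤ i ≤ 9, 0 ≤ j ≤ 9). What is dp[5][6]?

3

   ''  c  b  c  a  b  b  a  b  b
''  0  0  0  0  0  0  0  0  0  0
 b  0  0  1  1  1  1  1  1  1  1
 c  0  1  1  2  2  2  2  2  2  2
 c  0  1  1  2  2  2  2  2  2  2
 a  0  1  1  2  3  3  3  3  3  3
 a  0  1  1  2  3  3  3  4  4  4
 b  0  1  2  2  3  4  4  4  5  5
 b  0  1  2  2  3  4  5  5  5  6
 c  0  1  2  3  3  4  5  5  5  6
 c  0  1  2  3  3  4  5  5  5  6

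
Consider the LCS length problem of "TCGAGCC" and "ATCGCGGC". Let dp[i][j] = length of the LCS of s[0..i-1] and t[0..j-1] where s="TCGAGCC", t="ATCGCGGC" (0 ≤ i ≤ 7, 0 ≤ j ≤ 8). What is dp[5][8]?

   ''  A  T  C  G  C  G  G  C
''  0  0  0  0  0  0  0  0  0
 T  0  0  1  1  1  1  1  1  1
 C  0  0  1  2  2  2  2  2  2
 G  0  0  1  2  3  3  3  3  3
 A  0  1  1  2  3  3  3  3  3
 G  0  1  1  2  3  3  4  4  4
 C  0  1  1  2  3  4  4  4  5
 C  0  1  1  2  3  4  4  4  5

4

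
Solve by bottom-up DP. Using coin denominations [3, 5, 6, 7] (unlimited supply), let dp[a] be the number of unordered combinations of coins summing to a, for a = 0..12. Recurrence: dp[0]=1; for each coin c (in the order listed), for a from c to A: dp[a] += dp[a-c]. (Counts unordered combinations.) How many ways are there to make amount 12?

after  coin     0     1     2     3     4     5     6     7     8     9    10    11    12
          3     1     0     0     1     0     0     1     0     0     1     0     0     1
          5     1     0     0     1     0     1     1     0     1     1     1     1     1
          6     1     0     0     1     0     1     2     0     1     2     1     2     3
          7     1     0     0     1     0     1     2     1     1     2     2     2     4

4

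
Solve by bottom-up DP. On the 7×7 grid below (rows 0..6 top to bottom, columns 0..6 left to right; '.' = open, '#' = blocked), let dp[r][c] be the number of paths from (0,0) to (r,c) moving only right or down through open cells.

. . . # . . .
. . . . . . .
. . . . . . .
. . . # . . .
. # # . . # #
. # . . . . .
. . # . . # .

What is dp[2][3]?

9

r\c   0   1   2   3   4   5   6
  0   1   1   1   0   0   0   0
  1   1   2   3   3   3   3   3
  2   1   3   6   9  12  15  18
  3   1   4  10   0  12  27  45
  4   1   0   0   0  12   0   0
  5   1   0   0   0  12  12  12
  6   1   1   0   0  12   0  12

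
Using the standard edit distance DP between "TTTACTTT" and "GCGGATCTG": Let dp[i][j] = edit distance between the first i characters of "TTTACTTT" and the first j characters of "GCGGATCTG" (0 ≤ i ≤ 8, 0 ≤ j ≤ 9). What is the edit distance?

   ''  G  C  G  G  A  T  C  T  G
''  0  1  2  3  4  5  6  7  8  9
 T  1  1  2  3  4  5  5  6  7  8
 T  2  2  2  3  4  5  5  6  6  7
 T  3  3  3  3  4  5  5  6  6  7
 A  4  4  4  4  4  4  5  6  7  7
 C  5  5  4  5  5  5  5  5  6  7
 T  6  6  5  5  6  6  5  6  5  6
 T  7  7  6  6  6  7  6  6  6  6
 T  8  8  7  7  7  7  7  7  6  7

7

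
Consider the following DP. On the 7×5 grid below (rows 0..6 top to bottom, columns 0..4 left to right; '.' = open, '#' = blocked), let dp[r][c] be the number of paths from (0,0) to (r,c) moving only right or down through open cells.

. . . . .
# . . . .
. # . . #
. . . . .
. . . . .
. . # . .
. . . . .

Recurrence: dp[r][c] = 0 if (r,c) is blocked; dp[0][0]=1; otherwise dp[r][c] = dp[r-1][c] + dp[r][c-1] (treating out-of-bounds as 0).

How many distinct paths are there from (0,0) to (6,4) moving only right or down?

34

r\c   0   1   2   3   4
  0   1   1   1   1   1
  1   0   1   2   3   4
  2   0   0   2   5   0
  3   0   0   2   7   7
  4   0   0   2   9  16
  5   0   0   0   9  25
  6   0   0   0   9  34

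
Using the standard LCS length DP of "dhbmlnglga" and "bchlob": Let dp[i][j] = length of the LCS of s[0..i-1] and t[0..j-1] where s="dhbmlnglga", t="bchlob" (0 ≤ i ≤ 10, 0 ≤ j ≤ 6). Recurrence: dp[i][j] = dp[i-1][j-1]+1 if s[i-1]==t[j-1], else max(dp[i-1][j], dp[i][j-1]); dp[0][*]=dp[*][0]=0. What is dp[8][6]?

2

   ''  b  c  h  l  o  b
''  0  0  0  0  0  0  0
 d  0  0  0  0  0  0  0
 h  0  0  0  1  1  1  1
 b  0  1  1  1  1  1  2
 m  0  1  1  1  1  1  2
 l  0  1  1  1  2  2  2
 n  0  1  1  1  2  2  2
 g  0  1  1  1  2  2  2
 l  0  1  1  1  2  2  2
 g  0  1  1  1  2  2  2
 a  0  1  1  1  2  2  2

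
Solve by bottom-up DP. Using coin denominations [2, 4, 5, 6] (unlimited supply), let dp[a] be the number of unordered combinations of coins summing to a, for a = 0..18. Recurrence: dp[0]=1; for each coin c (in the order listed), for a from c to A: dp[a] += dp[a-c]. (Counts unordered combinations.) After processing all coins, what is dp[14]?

after  coin     0     1     2     3     4     5     6     7     8     9    10    11    12    13    14    15    16    17    18
          2     1     0     1     0     1     0     1     0     1     0     1     0     1     0     1     0     1     0     1
          4     1     0     1     0     2     0     2     0     3     0     3     0     4     0     4     0     5     0     5
          5     1     0     1     0     2     1     2     1     3     2     4     2     5     3     6     4     7     5     8
          6     1     0     1     0     2     1     3     1     4     2     6     3     8     4    10     6    13     8    16

10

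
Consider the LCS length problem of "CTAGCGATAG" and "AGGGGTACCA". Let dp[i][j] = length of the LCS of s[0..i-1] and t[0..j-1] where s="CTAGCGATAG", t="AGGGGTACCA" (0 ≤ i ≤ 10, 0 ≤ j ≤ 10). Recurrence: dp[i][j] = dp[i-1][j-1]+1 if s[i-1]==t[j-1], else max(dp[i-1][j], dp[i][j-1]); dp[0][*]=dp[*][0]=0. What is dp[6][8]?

3

   ''  A  G  G  G  G  T  A  C  C  A
''  0  0  0  0  0  0  0  0  0  0  0
 C  0  0  0  0  0  0  0  0  1  1  1
 T  0  0  0  0  0  0  1  1  1  1  1
 A  0  1  1  1  1  1  1  2  2  2  2
 G  0  1  2  2  2  2  2  2  2  2  2
 C  0  1  2  2  2  2  2  2  3  3  3
 G  0  1  2  3  3  3  3  3  3  3  3
 A  0  1  2  3  3  3  3  4  4  4  4
 T  0  1  2  3  3  3  4  4  4  4  4
 A  0  1  2  3  3  3  4  5  5  5  5
 G  0  1  2  3  4  4  4  5  5  5  5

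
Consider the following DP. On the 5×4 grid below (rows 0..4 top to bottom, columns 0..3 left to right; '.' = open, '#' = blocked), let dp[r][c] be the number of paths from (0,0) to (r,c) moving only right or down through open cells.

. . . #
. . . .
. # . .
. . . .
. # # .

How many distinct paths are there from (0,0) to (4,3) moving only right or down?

10

r\c   0   1   2   3
  0   1   1   1   0
  1   1   2   3   3
  2   1   0   3   6
  3   1   1   4  10
  4   1   0   0  10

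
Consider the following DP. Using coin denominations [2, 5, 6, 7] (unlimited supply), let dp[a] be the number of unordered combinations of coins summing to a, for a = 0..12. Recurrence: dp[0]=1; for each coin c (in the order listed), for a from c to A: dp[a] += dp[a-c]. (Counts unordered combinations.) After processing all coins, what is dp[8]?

after  coin     0     1     2     3     4     5     6     7     8     9    10    11    12
          2     1     0     1     0     1     0     1     0     1     0     1     0     1
          5     1     0     1     0     1     1     1     1     1     1     2     1     2
          6     1     0     1     0     1     1     2     1     2     1     3     2     4
          7     1     0     1     0     1     1     2     2     2     2     3     3     5

2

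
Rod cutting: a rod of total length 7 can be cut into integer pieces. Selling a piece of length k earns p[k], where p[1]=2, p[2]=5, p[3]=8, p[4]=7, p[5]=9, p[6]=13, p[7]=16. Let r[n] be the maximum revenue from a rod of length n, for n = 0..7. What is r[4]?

10

   n    0    1    2    3    4    5    6    7
r[n]    0    2    5    8   10   13   16   18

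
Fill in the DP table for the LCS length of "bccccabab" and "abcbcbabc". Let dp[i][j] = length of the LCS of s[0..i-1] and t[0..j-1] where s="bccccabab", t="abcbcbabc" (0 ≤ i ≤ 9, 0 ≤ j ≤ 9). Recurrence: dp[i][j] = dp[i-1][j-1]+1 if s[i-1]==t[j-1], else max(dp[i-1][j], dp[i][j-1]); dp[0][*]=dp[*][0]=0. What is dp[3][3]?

2

   ''  a  b  c  b  c  b  a  b  c
''  0  0  0  0  0  0  0  0  0  0
 b  0  0  1  1  1  1  1  1  1  1
 c  0  0  1  2  2  2  2  2  2  2
 c  0  0  1  2  2  3  3  3  3  3
 c  0  0  1  2  2  3  3  3  3  4
 c  0  0  1  2  2  3  3  3  3  4
 a  0  1  1  2  2  3  3  4  4  4
 b  0  1  2  2  3  3  4  4  5  5
 a  0  1  2  2  3  3  4  5  5  5
 b  0  1  2  2  3  3  4  5  6  6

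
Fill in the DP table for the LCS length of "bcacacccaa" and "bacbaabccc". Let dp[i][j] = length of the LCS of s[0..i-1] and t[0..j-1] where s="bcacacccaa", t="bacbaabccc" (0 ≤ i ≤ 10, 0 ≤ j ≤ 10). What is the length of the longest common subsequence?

   ''  b  a  c  b  a  a  b  c  c  c
''  0  0  0  0  0  0  0  0  0  0  0
 b  0  1  1  1  1  1  1  1  1  1  1
 c  0  1  1  2  2  2  2  2  2  2  2
 a  0  1  2  2  2  3  3  3  3  3  3
 c  0  1  2  3  3  3  3  3  4  4  4
 a  0  1  2  3  3  4  4  4  4  4  4
 c  0  1  2  3  3  4  4  4  5  5  5
 c  0  1  2  3  3  4  4  4  5  6  6
 c  0  1  2  3  3  4  4  4  5  6  7
 a  0  1  2  3  3  4  5  5  5  6  7
 a  0  1  2  3  3  4  5  5  5  6  7

7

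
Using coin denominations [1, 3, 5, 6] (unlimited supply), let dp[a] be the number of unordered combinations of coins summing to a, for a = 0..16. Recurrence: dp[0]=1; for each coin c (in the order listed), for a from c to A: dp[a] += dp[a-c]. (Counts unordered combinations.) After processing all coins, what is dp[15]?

21

after  coin     0     1     2     3     4     5     6     7     8     9    10    11    12    13    14    15    16
          1     1     1     1     1     1     1     1     1     1     1     1     1     1     1     1     1     1
          3     1     1     1     2     2     2     3     3     3     4     4     4     5     5     5     6     6
          5     1     1     1     2     2     3     4     4     5     6     7     8     9    10    11    13    14
          6     1     1     1     2     2     3     5     5     6     8     9    11    14    15    17    21    23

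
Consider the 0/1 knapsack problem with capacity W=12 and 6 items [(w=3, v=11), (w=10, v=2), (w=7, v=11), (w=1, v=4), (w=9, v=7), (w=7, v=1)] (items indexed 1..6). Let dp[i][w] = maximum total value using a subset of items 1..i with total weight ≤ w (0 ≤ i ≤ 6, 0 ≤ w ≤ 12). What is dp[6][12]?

26

i\w   0   1   2   3   4   5   6   7   8   9  10  11  12
  0   0   0   0   0   0   0   0   0   0   0   0   0   0
  1   0   0   0  11  11  11  11  11  11  11  11  11  11
  2   0   0   0  11  11  11  11  11  11  11  11  11  11
  3   0   0   0  11  11  11  11  11  11  11  22  22  22
  4   0   4   4  11  15  15  15  15  15  15  22  26  26
  5   0   4   4  11  15  15  15  15  15  15  22  26  26
  6   0   4   4  11  15  15  15  15  15  15  22  26  26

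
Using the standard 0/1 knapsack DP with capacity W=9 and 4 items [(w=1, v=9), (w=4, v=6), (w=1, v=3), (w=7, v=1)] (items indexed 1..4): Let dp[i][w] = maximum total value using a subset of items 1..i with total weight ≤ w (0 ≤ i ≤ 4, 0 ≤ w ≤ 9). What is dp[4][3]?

12

i\w   0   1   2   3   4   5   6   7   8   9
  0   0   0   0   0   0   0   0   0   0   0
  1   0   9   9   9   9   9   9   9   9   9
  2   0   9   9   9   9  15  15  15  15  15
  3   0   9  12  12  12  15  18  18  18  18
  4   0   9  12  12  12  15  18  18  18  18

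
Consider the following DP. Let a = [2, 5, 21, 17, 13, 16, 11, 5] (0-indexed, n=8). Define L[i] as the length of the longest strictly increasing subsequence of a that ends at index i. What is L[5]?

4

   i    0    1    2    3    4    5    6    7
a[i]    2    5   21   17   13   16   11    5
L[i]    1    2    3    3    3    4    3    2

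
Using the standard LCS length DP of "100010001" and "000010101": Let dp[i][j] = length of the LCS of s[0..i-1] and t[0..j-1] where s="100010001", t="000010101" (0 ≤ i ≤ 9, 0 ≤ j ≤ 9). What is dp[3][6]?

2

   ''  0  0  0  0  1  0  1  0  1
''  0  0  0  0  0  0  0  0  0  0
 1  0  0  0  0  0  1  1  1  1  1
 0  0  1  1  1  1  1  2  2  2  2
 0  0  1  2  2  2  2  2  2  3  3
 0  0  1  2  3  3  3  3  3  3  3
 1  0  1  2  3  3  4  4  4  4  4
 0  0  1  2  3  4  4  5  5  5  5
 0  0  1  2  3  4  4  5  5  6  6
 0  0  1  2  3  4  4  5  5  6  6
 1  0  1  2  3  4  5  5  6  6  7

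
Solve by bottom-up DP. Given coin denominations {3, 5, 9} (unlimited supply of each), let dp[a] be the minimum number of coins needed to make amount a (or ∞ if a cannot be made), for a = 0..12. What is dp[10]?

 a  0  1  2  3  4  5  6  7  8  9 10 11 12
dp  0  -  -  1  -  1  2  -  2  1  2  3  2
(- denotes ∞ / unreachable)

2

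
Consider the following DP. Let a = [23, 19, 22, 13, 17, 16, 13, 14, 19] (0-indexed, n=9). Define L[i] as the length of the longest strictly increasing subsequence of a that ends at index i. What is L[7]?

   i    0    1    2    3    4    5    6    7    8
a[i]   23   19   22   13   17   16   13   14   19
L[i]    1    1    2    1    2    2    1    2    3

2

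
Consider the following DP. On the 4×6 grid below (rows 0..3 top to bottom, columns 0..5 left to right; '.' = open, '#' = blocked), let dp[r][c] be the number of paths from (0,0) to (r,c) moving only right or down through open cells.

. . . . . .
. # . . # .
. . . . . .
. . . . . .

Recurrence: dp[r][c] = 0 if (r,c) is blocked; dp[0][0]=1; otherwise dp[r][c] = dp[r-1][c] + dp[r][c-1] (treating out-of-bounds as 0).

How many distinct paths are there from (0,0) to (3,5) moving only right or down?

17

r\c   0   1   2   3   4   5
  0   1   1   1   1   1   1
  1   1   0   1   2   0   1
  2   1   1   2   4   4   5
  3   1   2   4   8  12  17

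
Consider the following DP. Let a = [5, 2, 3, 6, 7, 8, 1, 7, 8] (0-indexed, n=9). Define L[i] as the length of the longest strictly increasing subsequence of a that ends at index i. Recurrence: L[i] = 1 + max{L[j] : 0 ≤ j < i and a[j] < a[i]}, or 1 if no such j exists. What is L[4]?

4

   i    0    1    2    3    4    5    6    7    8
a[i]    5    2    3    6    7    8    1    7    8
L[i]    1    1    2    3    4    5    1    4    5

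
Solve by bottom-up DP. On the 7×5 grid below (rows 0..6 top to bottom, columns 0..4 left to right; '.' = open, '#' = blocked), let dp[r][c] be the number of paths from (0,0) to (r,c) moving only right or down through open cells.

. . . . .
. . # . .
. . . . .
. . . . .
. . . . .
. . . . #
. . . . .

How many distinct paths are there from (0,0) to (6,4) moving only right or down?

66

r\c   0   1   2   3   4
  0   1   1   1   1   1
  1   1   2   0   1   2
  2   1   3   3   4   6
  3   1   4   7  11  17
  4   1   5  12  23  40
  5   1   6  18  41   0
  6   1   7  25  66  66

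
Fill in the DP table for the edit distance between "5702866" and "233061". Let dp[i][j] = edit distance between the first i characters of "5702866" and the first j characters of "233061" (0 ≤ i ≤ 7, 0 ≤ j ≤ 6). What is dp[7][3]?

   ''  2  3  3  0  6  1
''  0  1  2  3  4  5  6
 5  1  1  2  3  4  5  6
 7  2  2  2  3  4  5  6
 0  3  3  3  3  3  4  5
 2  4  3  4  4  4  4  5
 8  5  4  4  5  5  5  5
 6  6  5  5  5  6  5  6
 6  7  6  6  6  6  6  6

6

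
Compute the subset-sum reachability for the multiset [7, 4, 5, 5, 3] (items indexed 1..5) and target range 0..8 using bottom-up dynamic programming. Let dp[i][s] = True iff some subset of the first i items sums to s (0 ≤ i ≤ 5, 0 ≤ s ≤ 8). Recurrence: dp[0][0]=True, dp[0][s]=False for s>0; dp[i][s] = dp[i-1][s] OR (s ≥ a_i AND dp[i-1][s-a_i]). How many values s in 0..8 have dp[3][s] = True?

i\s   0   1   2   3   4   5   6   7   8
  0   T   F   F   F   F   F   F   F   F
  1   T   F   F   F   F   F   F   T   F
  2   T   F   F   F   T   F   F   T   F
  3   T   F   F   F   T   T   F   T   F
  4   T   F   F   F   T   T   F   T   F
  5   T   F   F   T   T   T   F   T   T

4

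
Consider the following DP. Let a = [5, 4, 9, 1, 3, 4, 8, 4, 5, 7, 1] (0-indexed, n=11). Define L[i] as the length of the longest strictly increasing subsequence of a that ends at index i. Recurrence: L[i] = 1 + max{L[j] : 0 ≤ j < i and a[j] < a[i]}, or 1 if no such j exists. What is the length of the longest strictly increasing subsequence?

5

   i    0    1    2    3    4    5    6    7    8    9   10
a[i]    5    4    9    1    3    4    8    4    5    7    1
L[i]    1    1    2    1    2    3    4    3    4    5    1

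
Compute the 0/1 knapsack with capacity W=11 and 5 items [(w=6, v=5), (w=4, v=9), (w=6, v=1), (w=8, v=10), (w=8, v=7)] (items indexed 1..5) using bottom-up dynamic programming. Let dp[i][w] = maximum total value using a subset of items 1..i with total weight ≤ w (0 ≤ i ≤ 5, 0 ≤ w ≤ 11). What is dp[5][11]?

i\w   0   1   2   3   4   5   6   7   8   9  10  11
  0   0   0   0   0   0   0   0   0   0   0   0   0
  1   0   0   0   0   0   0   5   5   5   5   5   5
  2   0   0   0   0   9   9   9   9   9   9  14  14
  3   0   0   0   0   9   9   9   9   9   9  14  14
  4   0   0   0   0   9   9   9   9  10  10  14  14
  5   0   0   0   0   9   9   9   9  10  10  14  14

14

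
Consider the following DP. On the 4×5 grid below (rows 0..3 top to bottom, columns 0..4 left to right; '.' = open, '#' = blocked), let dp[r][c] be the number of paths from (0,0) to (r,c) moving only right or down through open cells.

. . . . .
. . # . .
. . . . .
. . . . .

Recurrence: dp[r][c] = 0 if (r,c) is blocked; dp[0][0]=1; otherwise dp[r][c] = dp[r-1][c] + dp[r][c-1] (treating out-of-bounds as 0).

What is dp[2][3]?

4

r\c   0   1   2   3   4
  0   1   1   1   1   1
  1   1   2   0   1   2
  2   1   3   3   4   6
  3   1   4   7  11  17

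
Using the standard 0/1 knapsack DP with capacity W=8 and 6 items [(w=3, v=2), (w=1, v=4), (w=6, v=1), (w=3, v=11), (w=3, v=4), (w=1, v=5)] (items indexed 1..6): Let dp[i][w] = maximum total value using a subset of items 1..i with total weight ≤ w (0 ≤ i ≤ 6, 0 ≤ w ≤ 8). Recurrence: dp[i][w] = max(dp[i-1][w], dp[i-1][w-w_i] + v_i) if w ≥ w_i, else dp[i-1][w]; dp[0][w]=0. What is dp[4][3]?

i\w   0   1   2   3   4   5   6   7   8
  0   0   0   0   0   0   0   0   0   0
  1   0   0   0   2   2   2   2   2   2
  2   0   4   4   4   6   6   6   6   6
  3   0   4   4   4   6   6   6   6   6
  4   0   4   4  11  15  15  15  17  17
  5   0   4   4  11  15  15  15  19  19
  6   0   5   9  11  16  20  20  20  24

11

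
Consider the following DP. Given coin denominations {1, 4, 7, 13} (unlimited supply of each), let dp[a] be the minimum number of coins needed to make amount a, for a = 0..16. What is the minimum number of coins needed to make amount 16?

 a  0  1  2  3  4  5  6  7  8  9 10 11 12 13 14 15 16
dp  0  1  2  3  1  2  3  1  2  3  4  2  3  1  2  3  4

4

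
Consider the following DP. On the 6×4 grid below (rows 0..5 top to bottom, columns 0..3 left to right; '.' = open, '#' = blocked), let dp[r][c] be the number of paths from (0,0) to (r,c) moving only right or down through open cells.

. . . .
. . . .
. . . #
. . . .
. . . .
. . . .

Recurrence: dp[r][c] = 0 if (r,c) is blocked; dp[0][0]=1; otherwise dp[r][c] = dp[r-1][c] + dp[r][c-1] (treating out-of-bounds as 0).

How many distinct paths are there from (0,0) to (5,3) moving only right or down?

r\c   0   1   2   3
  0   1   1   1   1
  1   1   2   3   4
  2   1   3   6   0
  3   1   4  10  10
  4   1   5  15  25
  5   1   6  21  46

46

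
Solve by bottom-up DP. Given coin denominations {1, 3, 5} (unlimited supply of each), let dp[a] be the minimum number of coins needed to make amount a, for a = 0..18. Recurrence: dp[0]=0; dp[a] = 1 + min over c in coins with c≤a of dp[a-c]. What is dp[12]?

4

 a  0  1  2  3  4  5  6  7  8  9 10 11 12 13 14 15 16 17 18
dp  0  1  2  1  2  1  2  3  2  3  2  3  4  3  4  3  4  5  4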